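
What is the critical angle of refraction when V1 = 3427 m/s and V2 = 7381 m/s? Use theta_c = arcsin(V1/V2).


V1/V2 = 3427/7381 = 0.4643
theta_c = arcsin(0.4643) = 27.6649 degrees

27.6649


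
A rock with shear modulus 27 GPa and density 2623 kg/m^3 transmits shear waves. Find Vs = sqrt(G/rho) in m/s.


Convert G to Pa: G = 27e9 Pa
Compute G/rho = 27e9 / 2623 = 10293556.9958
Vs = sqrt(10293556.9958) = 3208.36 m/s

3208.36


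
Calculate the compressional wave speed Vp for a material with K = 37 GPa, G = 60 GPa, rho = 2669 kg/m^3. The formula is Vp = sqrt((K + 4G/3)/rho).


First compute the effective modulus:
K + 4G/3 = 37e9 + 4*60e9/3 = 117000000000.0 Pa
Then divide by density:
117000000000.0 / 2669 = 43836642.9374 Pa/(kg/m^3)
Take the square root:
Vp = sqrt(43836642.9374) = 6620.92 m/s

6620.92


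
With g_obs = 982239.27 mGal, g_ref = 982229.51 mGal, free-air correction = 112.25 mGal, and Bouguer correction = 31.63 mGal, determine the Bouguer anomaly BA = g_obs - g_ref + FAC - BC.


BA = g_obs - g_ref + FAC - BC
= 982239.27 - 982229.51 + 112.25 - 31.63
= 90.38 mGal

90.38


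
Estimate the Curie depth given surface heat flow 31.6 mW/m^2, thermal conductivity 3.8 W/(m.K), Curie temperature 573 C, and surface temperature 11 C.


T_Curie - T_surf = 573 - 11 = 562 C
Convert q to W/m^2: 31.6 mW/m^2 = 0.0316 W/m^2
d = 562 * 3.8 / 0.0316 = 67582.28 m

67582.28


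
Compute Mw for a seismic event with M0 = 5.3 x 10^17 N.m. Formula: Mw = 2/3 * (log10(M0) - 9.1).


log10(M0) = log10(5.3 x 10^17) = 17.7243
Mw = 2/3 * (17.7243 - 9.1)
= 2/3 * 8.6243
= 5.75

5.75


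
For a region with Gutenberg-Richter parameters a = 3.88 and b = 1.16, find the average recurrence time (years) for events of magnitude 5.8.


log10(N) = 3.88 - 1.16*5.8 = -2.848
N = 10^-2.848 = 0.001419
T = 1/N = 1/0.001419 = 704.6931 years

704.6931


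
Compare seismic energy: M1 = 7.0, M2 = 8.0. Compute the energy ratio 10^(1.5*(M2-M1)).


M2 - M1 = 8.0 - 7.0 = 1.0
1.5 * 1.0 = 1.5
ratio = 10^1.5 = 31.62

31.62


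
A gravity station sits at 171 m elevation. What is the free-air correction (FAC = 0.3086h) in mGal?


FAC = 0.3086 * h
= 0.3086 * 171
= 52.7706 mGal

52.7706


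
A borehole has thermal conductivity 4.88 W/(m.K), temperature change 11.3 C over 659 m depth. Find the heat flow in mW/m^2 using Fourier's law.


q = k * dT / dz * 1000
= 4.88 * 11.3 / 659 * 1000
= 0.083678 * 1000
= 83.6783 mW/m^2

83.6783


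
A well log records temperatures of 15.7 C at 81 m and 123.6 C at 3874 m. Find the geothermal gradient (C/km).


dT = 123.6 - 15.7 = 107.9 C
dz = 3874 - 81 = 3793 m
gradient = dT/dz * 1000 = 107.9/3793 * 1000 = 28.4471 C/km

28.4471


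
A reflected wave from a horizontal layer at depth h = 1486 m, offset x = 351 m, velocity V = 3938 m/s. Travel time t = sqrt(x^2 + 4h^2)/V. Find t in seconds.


x^2 + 4h^2 = 351^2 + 4*1486^2 = 123201 + 8832784 = 8955985
sqrt(8955985) = 2992.6552
t = 2992.6552 / 3938 = 0.7599 s

0.7599


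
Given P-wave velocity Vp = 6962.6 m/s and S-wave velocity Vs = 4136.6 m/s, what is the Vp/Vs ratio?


Vp/Vs = 6962.6 / 4136.6
= 1.6832

1.6832


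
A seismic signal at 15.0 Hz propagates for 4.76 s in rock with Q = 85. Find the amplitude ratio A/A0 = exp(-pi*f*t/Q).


pi*f*t/Q = pi*15.0*4.76/85 = 2.638938
A/A0 = exp(-2.638938) = 0.071437

0.071437


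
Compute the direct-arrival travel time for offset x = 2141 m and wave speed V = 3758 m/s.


t = x / V
= 2141 / 3758
= 0.5697 s

0.5697


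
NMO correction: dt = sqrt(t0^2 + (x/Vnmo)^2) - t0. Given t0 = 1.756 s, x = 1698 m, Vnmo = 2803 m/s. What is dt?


x/Vnmo = 1698/2803 = 0.60578
(x/Vnmo)^2 = 0.366969
t0^2 = 3.083536
sqrt(3.083536 + 0.366969) = 1.857553
dt = 1.857553 - 1.756 = 0.101553

0.101553


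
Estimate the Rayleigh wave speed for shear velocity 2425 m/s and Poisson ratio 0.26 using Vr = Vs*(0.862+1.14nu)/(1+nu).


Numerator factor = 0.862 + 1.14*0.26 = 1.1584
Denominator = 1 + 0.26 = 1.26
Vr = 2425 * 1.1584 / 1.26 = 2229.46 m/s

2229.46


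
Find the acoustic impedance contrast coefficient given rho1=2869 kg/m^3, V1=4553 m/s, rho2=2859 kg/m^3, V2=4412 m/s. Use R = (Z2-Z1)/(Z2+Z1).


Z1 = 2869 * 4553 = 13062557
Z2 = 2859 * 4412 = 12613908
R = (12613908 - 13062557) / (12613908 + 13062557) = -448649 / 25676465 = -0.0175

-0.0175


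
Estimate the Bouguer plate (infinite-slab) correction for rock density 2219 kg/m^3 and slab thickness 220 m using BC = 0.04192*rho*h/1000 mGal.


BC = 0.04192 * rho * h / 1000
= 0.04192 * 2219 * 220 / 1000
= 20.4645 mGal

20.4645


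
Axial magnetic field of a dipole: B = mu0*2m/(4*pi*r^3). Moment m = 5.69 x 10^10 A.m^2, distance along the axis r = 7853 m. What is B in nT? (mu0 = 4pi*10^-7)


m = 5.69 x 10^10 = 56900000000 A.m^2
2m = 113800000000 A.m^2
r^3 = 7853^3 = 484291439477
B = (4pi*10^-7) * 113800000000 / (4*pi * 484291439477) * 1e9
= 143005.297591 / 6085785713829.48 * 1e9
= 23.4982 nT

23.4982


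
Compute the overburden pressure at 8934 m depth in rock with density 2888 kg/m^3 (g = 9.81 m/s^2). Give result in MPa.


P = rho * g * z / 1e6
= 2888 * 9.81 * 8934 / 1e6
= 253111655.52 / 1e6
= 253.1117 MPa

253.1117


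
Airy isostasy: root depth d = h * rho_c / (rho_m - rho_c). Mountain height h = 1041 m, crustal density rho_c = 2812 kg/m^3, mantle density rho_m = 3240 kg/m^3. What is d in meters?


rho_m - rho_c = 3240 - 2812 = 428
d = 1041 * 2812 / 428
= 2927292 / 428
= 6839.47 m

6839.47


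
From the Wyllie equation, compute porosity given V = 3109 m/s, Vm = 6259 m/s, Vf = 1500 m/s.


1/V - 1/Vm = 1/3109 - 1/6259 = 0.00016188
1/Vf - 1/Vm = 1/1500 - 1/6259 = 0.0005069
phi = 0.00016188 / 0.0005069 = 0.3193

0.3193


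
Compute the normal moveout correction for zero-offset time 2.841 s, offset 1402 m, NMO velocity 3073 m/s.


x/Vnmo = 1402/3073 = 0.456232
(x/Vnmo)^2 = 0.208147
t0^2 = 8.071281
sqrt(8.071281 + 0.208147) = 2.8774
dt = 2.8774 - 2.841 = 0.0364

0.0364


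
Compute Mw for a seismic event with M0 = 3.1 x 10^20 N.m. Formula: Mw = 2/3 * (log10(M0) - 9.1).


log10(M0) = log10(3.1 x 10^20) = 20.4914
Mw = 2/3 * (20.4914 - 9.1)
= 2/3 * 11.3914
= 7.59

7.59


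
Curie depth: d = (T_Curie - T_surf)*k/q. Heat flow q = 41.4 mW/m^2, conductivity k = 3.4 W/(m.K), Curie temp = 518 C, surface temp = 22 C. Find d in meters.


T_Curie - T_surf = 518 - 22 = 496 C
Convert q to W/m^2: 41.4 mW/m^2 = 0.0414 W/m^2
d = 496 * 3.4 / 0.0414 = 40734.3 m

40734.3


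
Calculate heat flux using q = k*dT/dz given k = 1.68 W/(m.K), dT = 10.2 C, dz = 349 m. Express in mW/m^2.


q = k * dT / dz * 1000
= 1.68 * 10.2 / 349 * 1000
= 0.0491 * 1000
= 49.1003 mW/m^2

49.1003


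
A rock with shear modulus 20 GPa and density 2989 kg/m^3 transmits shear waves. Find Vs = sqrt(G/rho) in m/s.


Convert G to Pa: G = 20e9 Pa
Compute G/rho = 20e9 / 2989 = 6691201.0706
Vs = sqrt(6691201.0706) = 2586.74 m/s

2586.74


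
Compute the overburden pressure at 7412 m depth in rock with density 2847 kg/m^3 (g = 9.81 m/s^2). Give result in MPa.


P = rho * g * z / 1e6
= 2847 * 9.81 * 7412 / 1e6
= 207010266.84 / 1e6
= 207.0103 MPa

207.0103


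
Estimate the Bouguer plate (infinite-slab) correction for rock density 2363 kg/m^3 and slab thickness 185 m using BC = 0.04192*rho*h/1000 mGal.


BC = 0.04192 * rho * h / 1000
= 0.04192 * 2363 * 185 / 1000
= 18.3255 mGal

18.3255


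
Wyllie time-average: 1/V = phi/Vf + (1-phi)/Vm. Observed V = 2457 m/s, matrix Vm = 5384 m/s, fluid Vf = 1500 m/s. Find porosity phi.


1/V - 1/Vm = 1/2457 - 1/5384 = 0.00022126
1/Vf - 1/Vm = 1/1500 - 1/5384 = 0.00048093
phi = 0.00022126 / 0.00048093 = 0.4601

0.4601


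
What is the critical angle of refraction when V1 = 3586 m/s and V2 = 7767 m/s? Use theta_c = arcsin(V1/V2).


V1/V2 = 3586/7767 = 0.461697
theta_c = arcsin(0.461697) = 27.4967 degrees

27.4967


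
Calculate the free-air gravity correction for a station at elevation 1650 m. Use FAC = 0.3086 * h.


FAC = 0.3086 * h
= 0.3086 * 1650
= 509.19 mGal

509.19


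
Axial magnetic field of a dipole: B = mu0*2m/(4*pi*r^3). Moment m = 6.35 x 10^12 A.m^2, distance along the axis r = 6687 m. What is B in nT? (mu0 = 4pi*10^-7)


m = 6.35 x 10^12 = 6350000000000 A.m^2
2m = 12700000000000 A.m^2
r^3 = 6687^3 = 299015684703
B = (4pi*10^-7) * 12700000000000 / (4*pi * 299015684703) * 1e9
= 15959290.680236 / 3757541913484.27 * 1e9
= 4247.2688 nT

4247.2688


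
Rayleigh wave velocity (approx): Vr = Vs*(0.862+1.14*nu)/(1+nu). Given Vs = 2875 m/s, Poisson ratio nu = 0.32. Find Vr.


Numerator factor = 0.862 + 1.14*0.32 = 1.2268
Denominator = 1 + 0.32 = 1.32
Vr = 2875 * 1.2268 / 1.32 = 2672.01 m/s

2672.01


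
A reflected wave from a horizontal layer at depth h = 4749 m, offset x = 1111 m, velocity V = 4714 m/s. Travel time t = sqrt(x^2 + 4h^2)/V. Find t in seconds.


x^2 + 4h^2 = 1111^2 + 4*4749^2 = 1234321 + 90212004 = 91446325
sqrt(91446325) = 9562.7572
t = 9562.7572 / 4714 = 2.0286 s

2.0286


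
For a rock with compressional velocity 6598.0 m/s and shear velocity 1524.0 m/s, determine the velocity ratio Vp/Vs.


Vp/Vs = 6598.0 / 1524.0
= 4.3294

4.3294


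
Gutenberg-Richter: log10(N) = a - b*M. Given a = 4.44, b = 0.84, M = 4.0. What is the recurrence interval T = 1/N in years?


log10(N) = 4.44 - 0.84*4.0 = 1.08
N = 10^1.08 = 12.022644
T = 1/N = 1/12.022644 = 0.0832 years

0.0832


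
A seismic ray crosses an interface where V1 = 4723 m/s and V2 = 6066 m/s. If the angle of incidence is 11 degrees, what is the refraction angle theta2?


sin(theta1) = sin(11 deg) = 0.190809
sin(theta2) = V2/V1 * sin(theta1) = 6066/4723 * 0.190809 = 0.245066
theta2 = arcsin(0.245066) = 14.1857 degrees

14.1857


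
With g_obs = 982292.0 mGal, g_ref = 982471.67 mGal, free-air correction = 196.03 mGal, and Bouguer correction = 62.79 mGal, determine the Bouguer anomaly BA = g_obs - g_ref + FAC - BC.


BA = g_obs - g_ref + FAC - BC
= 982292.0 - 982471.67 + 196.03 - 62.79
= -46.43 mGal

-46.43


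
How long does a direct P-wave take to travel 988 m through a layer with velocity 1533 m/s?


t = x / V
= 988 / 1533
= 0.6445 s

0.6445


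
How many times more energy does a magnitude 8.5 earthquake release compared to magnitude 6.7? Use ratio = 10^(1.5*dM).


M2 - M1 = 8.5 - 6.7 = 1.8
1.5 * 1.8 = 2.7
ratio = 10^2.7 = 501.19

501.19


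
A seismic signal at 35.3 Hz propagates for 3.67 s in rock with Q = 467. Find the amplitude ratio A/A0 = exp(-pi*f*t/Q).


pi*f*t/Q = pi*35.3*3.67/467 = 0.871513
A/A0 = exp(-0.871513) = 0.418318

0.418318


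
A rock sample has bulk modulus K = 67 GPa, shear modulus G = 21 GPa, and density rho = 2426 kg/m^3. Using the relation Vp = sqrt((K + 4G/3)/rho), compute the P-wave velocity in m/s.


First compute the effective modulus:
K + 4G/3 = 67e9 + 4*21e9/3 = 95000000000.0 Pa
Then divide by density:
95000000000.0 / 2426 = 39159109.6455 Pa/(kg/m^3)
Take the square root:
Vp = sqrt(39159109.6455) = 6257.72 m/s

6257.72


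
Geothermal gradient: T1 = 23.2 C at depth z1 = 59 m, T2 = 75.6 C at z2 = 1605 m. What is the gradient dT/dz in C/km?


dT = 75.6 - 23.2 = 52.4 C
dz = 1605 - 59 = 1546 m
gradient = dT/dz * 1000 = 52.4/1546 * 1000 = 33.8939 C/km

33.8939


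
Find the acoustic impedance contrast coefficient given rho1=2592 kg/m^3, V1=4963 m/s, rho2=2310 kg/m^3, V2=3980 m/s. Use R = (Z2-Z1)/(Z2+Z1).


Z1 = 2592 * 4963 = 12864096
Z2 = 2310 * 3980 = 9193800
R = (9193800 - 12864096) / (9193800 + 12864096) = -3670296 / 22057896 = -0.1664

-0.1664


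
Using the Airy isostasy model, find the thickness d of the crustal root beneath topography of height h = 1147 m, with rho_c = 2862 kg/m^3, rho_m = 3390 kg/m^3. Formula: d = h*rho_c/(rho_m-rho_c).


rho_m - rho_c = 3390 - 2862 = 528
d = 1147 * 2862 / 528
= 3282714 / 528
= 6217.26 m

6217.26


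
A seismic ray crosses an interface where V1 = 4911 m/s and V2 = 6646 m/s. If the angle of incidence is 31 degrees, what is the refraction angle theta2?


sin(theta1) = sin(31 deg) = 0.515038
sin(theta2) = V2/V1 * sin(theta1) = 6646/4911 * 0.515038 = 0.696995
theta2 = arcsin(0.696995) = 44.1864 degrees

44.1864


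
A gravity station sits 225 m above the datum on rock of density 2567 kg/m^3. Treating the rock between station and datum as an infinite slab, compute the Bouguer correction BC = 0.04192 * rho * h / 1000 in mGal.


BC = 0.04192 * rho * h / 1000
= 0.04192 * 2567 * 225 / 1000
= 24.2119 mGal

24.2119


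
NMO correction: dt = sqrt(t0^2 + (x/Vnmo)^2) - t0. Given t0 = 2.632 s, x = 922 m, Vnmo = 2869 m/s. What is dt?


x/Vnmo = 922/2869 = 0.321366
(x/Vnmo)^2 = 0.103276
t0^2 = 6.927424
sqrt(6.927424 + 0.103276) = 2.651547
dt = 2.651547 - 2.632 = 0.019547

0.019547


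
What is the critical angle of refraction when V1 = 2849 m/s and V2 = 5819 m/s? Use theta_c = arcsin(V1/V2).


V1/V2 = 2849/5819 = 0.489603
theta_c = arcsin(0.489603) = 29.3145 degrees

29.3145


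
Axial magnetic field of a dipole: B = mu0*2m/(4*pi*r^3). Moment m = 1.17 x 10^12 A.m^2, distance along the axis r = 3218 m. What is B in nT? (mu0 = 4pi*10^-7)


m = 1.17 x 10^12 = 1170000000000 A.m^2
2m = 2340000000000 A.m^2
r^3 = 3218^3 = 33324076232
B = (4pi*10^-7) * 2340000000000 / (4*pi * 33324076232) * 1e9
= 2940530.72376 / 418762692312.47 * 1e9
= 7021.9501 nT

7021.9501


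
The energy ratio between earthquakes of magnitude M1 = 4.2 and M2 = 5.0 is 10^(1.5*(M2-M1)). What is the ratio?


M2 - M1 = 5.0 - 4.2 = 0.8
1.5 * 0.8 = 1.2
ratio = 10^1.2 = 15.85

15.85


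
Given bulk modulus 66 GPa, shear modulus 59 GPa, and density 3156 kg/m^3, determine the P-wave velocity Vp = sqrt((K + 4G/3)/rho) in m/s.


First compute the effective modulus:
K + 4G/3 = 66e9 + 4*59e9/3 = 144666666666.67 Pa
Then divide by density:
144666666666.67 / 3156 = 45838614.2797 Pa/(kg/m^3)
Take the square root:
Vp = sqrt(45838614.2797) = 6770.42 m/s

6770.42


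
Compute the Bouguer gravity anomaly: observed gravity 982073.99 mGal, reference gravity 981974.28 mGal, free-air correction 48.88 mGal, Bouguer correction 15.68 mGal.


BA = g_obs - g_ref + FAC - BC
= 982073.99 - 981974.28 + 48.88 - 15.68
= 132.91 mGal

132.91


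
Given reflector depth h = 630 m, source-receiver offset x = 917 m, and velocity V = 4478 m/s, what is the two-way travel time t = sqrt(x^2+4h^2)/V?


x^2 + 4h^2 = 917^2 + 4*630^2 = 840889 + 1587600 = 2428489
sqrt(2428489) = 1558.361
t = 1558.361 / 4478 = 0.348 s

0.348


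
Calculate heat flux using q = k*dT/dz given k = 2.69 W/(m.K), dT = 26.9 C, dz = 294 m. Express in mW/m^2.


q = k * dT / dz * 1000
= 2.69 * 26.9 / 294 * 1000
= 0.246126 * 1000
= 246.1259 mW/m^2

246.1259


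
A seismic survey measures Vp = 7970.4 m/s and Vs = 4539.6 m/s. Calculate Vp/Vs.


Vp/Vs = 7970.4 / 4539.6
= 1.7557

1.7557


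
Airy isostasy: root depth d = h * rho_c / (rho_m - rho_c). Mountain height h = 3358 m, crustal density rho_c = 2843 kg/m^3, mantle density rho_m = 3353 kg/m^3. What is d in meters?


rho_m - rho_c = 3353 - 2843 = 510
d = 3358 * 2843 / 510
= 9546794 / 510
= 18719.2 m

18719.2


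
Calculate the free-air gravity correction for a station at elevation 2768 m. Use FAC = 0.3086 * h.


FAC = 0.3086 * h
= 0.3086 * 2768
= 854.2048 mGal

854.2048


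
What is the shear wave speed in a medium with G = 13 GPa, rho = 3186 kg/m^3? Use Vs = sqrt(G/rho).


Convert G to Pa: G = 13e9 Pa
Compute G/rho = 13e9 / 3186 = 4080351.538
Vs = sqrt(4080351.538) = 2019.99 m/s

2019.99


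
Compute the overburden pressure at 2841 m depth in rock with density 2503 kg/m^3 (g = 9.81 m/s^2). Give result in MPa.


P = rho * g * z / 1e6
= 2503 * 9.81 * 2841 / 1e6
= 69759135.63 / 1e6
= 69.7591 MPa

69.7591


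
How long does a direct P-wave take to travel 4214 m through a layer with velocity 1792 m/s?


t = x / V
= 4214 / 1792
= 2.3516 s

2.3516


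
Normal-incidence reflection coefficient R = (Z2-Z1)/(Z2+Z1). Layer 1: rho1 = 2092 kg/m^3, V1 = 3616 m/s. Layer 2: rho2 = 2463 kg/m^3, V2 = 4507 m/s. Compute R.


Z1 = 2092 * 3616 = 7564672
Z2 = 2463 * 4507 = 11100741
R = (11100741 - 7564672) / (11100741 + 7564672) = 3536069 / 18665413 = 0.1894

0.1894


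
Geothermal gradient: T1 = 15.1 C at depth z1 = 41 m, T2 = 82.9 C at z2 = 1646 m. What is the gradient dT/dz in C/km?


dT = 82.9 - 15.1 = 67.8 C
dz = 1646 - 41 = 1605 m
gradient = dT/dz * 1000 = 67.8/1605 * 1000 = 42.243 C/km

42.243


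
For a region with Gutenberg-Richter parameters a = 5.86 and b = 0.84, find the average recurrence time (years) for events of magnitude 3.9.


log10(N) = 5.86 - 0.84*3.9 = 2.584
N = 10^2.584 = 383.707245
T = 1/N = 1/383.707245 = 0.0026 years

0.0026


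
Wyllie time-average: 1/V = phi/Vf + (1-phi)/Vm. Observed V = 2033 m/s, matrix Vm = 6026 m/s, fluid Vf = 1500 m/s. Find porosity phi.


1/V - 1/Vm = 1/2033 - 1/6026 = 0.00032594
1/Vf - 1/Vm = 1/1500 - 1/6026 = 0.00050072
phi = 0.00032594 / 0.00050072 = 0.6509

0.6509


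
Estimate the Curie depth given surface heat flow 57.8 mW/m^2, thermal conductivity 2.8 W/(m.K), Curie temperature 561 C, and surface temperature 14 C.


T_Curie - T_surf = 561 - 14 = 547 C
Convert q to W/m^2: 57.8 mW/m^2 = 0.0578 W/m^2
d = 547 * 2.8 / 0.0578 = 26498.27 m

26498.27


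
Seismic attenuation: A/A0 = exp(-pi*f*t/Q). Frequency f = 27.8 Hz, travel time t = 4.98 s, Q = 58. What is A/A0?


pi*f*t/Q = pi*27.8*4.98/58 = 7.498873
A/A0 = exp(-7.498873) = 0.000554

5.540000e-04


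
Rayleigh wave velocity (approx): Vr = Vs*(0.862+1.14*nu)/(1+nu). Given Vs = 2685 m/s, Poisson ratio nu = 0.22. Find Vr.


Numerator factor = 0.862 + 1.14*0.22 = 1.1128
Denominator = 1 + 0.22 = 1.22
Vr = 2685 * 1.1128 / 1.22 = 2449.07 m/s

2449.07


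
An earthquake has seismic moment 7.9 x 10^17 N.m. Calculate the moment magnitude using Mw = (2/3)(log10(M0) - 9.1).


log10(M0) = log10(7.9 x 10^17) = 17.8976
Mw = 2/3 * (17.8976 - 9.1)
= 2/3 * 8.7976
= 5.87

5.87


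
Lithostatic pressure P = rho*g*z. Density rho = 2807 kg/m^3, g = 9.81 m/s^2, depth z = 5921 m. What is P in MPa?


P = rho * g * z / 1e6
= 2807 * 9.81 * 5921 / 1e6
= 163044623.07 / 1e6
= 163.0446 MPa

163.0446


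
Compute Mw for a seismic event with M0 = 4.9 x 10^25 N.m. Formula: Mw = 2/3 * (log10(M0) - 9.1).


log10(M0) = log10(4.9 x 10^25) = 25.6902
Mw = 2/3 * (25.6902 - 9.1)
= 2/3 * 16.5902
= 11.06

11.06


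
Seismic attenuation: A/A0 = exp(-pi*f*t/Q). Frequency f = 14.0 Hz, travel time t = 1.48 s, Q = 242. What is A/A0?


pi*f*t/Q = pi*14.0*1.48/242 = 0.268983
A/A0 = exp(-0.268983) = 0.764157

0.764157


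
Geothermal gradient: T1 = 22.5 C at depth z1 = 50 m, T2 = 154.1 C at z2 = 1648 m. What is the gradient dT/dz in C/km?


dT = 154.1 - 22.5 = 131.6 C
dz = 1648 - 50 = 1598 m
gradient = dT/dz * 1000 = 131.6/1598 * 1000 = 82.3529 C/km

82.3529


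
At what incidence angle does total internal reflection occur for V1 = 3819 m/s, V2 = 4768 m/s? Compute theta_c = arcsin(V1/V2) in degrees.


V1/V2 = 3819/4768 = 0.800965
theta_c = arcsin(0.800965) = 53.2223 degrees

53.2223


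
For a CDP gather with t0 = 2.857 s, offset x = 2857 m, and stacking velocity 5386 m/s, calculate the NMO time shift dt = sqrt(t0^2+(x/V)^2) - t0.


x/Vnmo = 2857/5386 = 0.530449
(x/Vnmo)^2 = 0.281376
t0^2 = 8.162449
sqrt(8.162449 + 0.281376) = 2.905826
dt = 2.905826 - 2.857 = 0.048826

0.048826


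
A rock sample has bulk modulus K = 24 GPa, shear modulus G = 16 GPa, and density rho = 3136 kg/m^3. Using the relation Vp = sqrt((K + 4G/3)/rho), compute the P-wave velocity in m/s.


First compute the effective modulus:
K + 4G/3 = 24e9 + 4*16e9/3 = 45333333333.33 Pa
Then divide by density:
45333333333.33 / 3136 = 14455782.3129 Pa/(kg/m^3)
Take the square root:
Vp = sqrt(14455782.3129) = 3802.08 m/s

3802.08


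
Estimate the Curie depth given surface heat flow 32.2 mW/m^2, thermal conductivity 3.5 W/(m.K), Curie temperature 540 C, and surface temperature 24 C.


T_Curie - T_surf = 540 - 24 = 516 C
Convert q to W/m^2: 32.2 mW/m^2 = 0.0322 W/m^2
d = 516 * 3.5 / 0.0322 = 56086.96 m

56086.96


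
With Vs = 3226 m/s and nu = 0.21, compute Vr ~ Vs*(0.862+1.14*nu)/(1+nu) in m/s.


Numerator factor = 0.862 + 1.14*0.21 = 1.1014
Denominator = 1 + 0.21 = 1.21
Vr = 3226 * 1.1014 / 1.21 = 2936.46 m/s

2936.46


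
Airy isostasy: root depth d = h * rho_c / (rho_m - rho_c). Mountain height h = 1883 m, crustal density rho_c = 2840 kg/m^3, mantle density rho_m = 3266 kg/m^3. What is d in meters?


rho_m - rho_c = 3266 - 2840 = 426
d = 1883 * 2840 / 426
= 5347720 / 426
= 12553.33 m

12553.33


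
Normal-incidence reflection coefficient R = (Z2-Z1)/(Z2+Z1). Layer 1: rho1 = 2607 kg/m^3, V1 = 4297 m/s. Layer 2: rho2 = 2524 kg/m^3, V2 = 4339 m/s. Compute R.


Z1 = 2607 * 4297 = 11202279
Z2 = 2524 * 4339 = 10951636
R = (10951636 - 11202279) / (10951636 + 11202279) = -250643 / 22153915 = -0.0113

-0.0113


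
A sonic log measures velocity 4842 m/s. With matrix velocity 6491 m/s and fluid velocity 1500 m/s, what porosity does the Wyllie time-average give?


1/V - 1/Vm = 1/4842 - 1/6491 = 5.247e-05
1/Vf - 1/Vm = 1/1500 - 1/6491 = 0.00051261
phi = 5.247e-05 / 0.00051261 = 0.1024

0.1024


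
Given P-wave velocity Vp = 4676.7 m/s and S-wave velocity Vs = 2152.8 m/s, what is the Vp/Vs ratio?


Vp/Vs = 4676.7 / 2152.8
= 2.1724

2.1724


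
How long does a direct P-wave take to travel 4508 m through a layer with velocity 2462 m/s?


t = x / V
= 4508 / 2462
= 1.831 s

1.831


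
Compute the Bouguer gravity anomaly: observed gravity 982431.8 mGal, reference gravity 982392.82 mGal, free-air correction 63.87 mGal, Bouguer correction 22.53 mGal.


BA = g_obs - g_ref + FAC - BC
= 982431.8 - 982392.82 + 63.87 - 22.53
= 80.32 mGal

80.32


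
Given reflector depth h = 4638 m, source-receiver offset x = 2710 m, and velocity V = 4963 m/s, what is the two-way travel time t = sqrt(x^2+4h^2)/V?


x^2 + 4h^2 = 2710^2 + 4*4638^2 = 7344100 + 86044176 = 93388276
sqrt(93388276) = 9663.761
t = 9663.761 / 4963 = 1.9472 s

1.9472


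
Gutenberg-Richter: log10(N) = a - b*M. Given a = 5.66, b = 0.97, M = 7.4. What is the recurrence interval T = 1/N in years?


log10(N) = 5.66 - 0.97*7.4 = -1.518
N = 10^-1.518 = 0.030339
T = 1/N = 1/0.030339 = 32.961 years

32.961


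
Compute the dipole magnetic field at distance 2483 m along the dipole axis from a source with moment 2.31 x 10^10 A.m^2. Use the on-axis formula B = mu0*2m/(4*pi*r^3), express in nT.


m = 2.31 x 10^10 = 23100000000 A.m^2
2m = 46200000000 A.m^2
r^3 = 2483^3 = 15308412587
B = (4pi*10^-7) * 46200000000 / (4*pi * 15308412587) * 1e9
= 58056.632238 / 192371186085.76 * 1e9
= 301.7948 nT

301.7948


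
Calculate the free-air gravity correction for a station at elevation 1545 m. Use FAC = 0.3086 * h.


FAC = 0.3086 * h
= 0.3086 * 1545
= 476.787 mGal

476.787


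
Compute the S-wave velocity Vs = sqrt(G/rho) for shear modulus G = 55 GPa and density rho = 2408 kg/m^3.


Convert G to Pa: G = 55e9 Pa
Compute G/rho = 55e9 / 2408 = 22840531.5615
Vs = sqrt(22840531.5615) = 4779.18 m/s

4779.18


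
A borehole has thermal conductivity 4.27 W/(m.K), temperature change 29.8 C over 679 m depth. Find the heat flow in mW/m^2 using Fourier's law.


q = k * dT / dz * 1000
= 4.27 * 29.8 / 679 * 1000
= 0.187402 * 1000
= 187.4021 mW/m^2

187.4021


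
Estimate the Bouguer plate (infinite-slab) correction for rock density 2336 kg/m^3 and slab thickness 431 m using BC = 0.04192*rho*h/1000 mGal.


BC = 0.04192 * rho * h / 1000
= 0.04192 * 2336 * 431 / 1000
= 42.2057 mGal

42.2057


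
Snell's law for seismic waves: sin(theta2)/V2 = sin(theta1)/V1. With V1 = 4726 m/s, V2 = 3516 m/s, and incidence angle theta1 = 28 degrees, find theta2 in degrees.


sin(theta1) = sin(28 deg) = 0.469472
sin(theta2) = V2/V1 * sin(theta1) = 3516/4726 * 0.469472 = 0.349273
theta2 = arcsin(0.349273) = 20.4428 degrees

20.4428


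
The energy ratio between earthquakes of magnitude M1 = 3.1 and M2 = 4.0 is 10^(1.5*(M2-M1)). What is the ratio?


M2 - M1 = 4.0 - 3.1 = 0.9
1.5 * 0.9 = 1.35
ratio = 10^1.35 = 22.39

22.39


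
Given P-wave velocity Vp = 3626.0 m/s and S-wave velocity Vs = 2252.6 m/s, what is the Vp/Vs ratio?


Vp/Vs = 3626.0 / 2252.6
= 1.6097

1.6097


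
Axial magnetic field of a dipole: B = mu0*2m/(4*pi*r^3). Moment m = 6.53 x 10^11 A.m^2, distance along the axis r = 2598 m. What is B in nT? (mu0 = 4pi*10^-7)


m = 6.53 x 10^11 = 653000000000 A.m^2
2m = 1306000000000 A.m^2
r^3 = 2598^3 = 17535471192
B = (4pi*10^-7) * 1306000000000 / (4*pi * 17535471192) * 1e9
= 1641168.002235 / 220357229896.09 * 1e9
= 7447.7611 nT

7447.7611


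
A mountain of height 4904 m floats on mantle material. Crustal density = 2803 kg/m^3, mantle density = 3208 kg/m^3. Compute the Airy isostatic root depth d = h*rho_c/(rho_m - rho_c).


rho_m - rho_c = 3208 - 2803 = 405
d = 4904 * 2803 / 405
= 13745912 / 405
= 33940.52 m

33940.52


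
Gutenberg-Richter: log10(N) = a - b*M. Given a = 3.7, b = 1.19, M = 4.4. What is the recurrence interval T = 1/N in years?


log10(N) = 3.7 - 1.19*4.4 = -1.536
N = 10^-1.536 = 0.029107
T = 1/N = 1/0.029107 = 34.3558 years

34.3558


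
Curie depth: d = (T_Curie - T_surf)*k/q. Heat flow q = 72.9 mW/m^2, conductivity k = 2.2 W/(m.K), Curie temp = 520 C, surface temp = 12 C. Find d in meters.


T_Curie - T_surf = 520 - 12 = 508 C
Convert q to W/m^2: 72.9 mW/m^2 = 0.0729 W/m^2
d = 508 * 2.2 / 0.0729 = 15330.59 m

15330.59


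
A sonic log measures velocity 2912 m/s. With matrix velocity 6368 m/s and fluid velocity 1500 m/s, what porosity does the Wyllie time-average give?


1/V - 1/Vm = 1/2912 - 1/6368 = 0.00018637
1/Vf - 1/Vm = 1/1500 - 1/6368 = 0.00050963
phi = 0.00018637 / 0.00050963 = 0.3657

0.3657


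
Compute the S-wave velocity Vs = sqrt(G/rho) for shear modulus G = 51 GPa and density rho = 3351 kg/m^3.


Convert G to Pa: G = 51e9 Pa
Compute G/rho = 51e9 / 3351 = 15219337.5112
Vs = sqrt(15219337.5112) = 3901.2 m/s

3901.2


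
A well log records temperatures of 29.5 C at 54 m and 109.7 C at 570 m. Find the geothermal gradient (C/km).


dT = 109.7 - 29.5 = 80.2 C
dz = 570 - 54 = 516 m
gradient = dT/dz * 1000 = 80.2/516 * 1000 = 155.4264 C/km

155.4264


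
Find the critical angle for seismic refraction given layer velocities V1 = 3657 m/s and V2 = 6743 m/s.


V1/V2 = 3657/6743 = 0.54234
theta_c = arcsin(0.54234) = 32.8431 degrees

32.8431


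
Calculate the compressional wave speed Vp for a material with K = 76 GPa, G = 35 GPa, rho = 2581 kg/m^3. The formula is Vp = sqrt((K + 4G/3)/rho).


First compute the effective modulus:
K + 4G/3 = 76e9 + 4*35e9/3 = 122666666666.67 Pa
Then divide by density:
122666666666.67 / 2581 = 47526798.3986 Pa/(kg/m^3)
Take the square root:
Vp = sqrt(47526798.3986) = 6893.97 m/s

6893.97


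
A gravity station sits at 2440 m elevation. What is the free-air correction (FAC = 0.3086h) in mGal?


FAC = 0.3086 * h
= 0.3086 * 2440
= 752.984 mGal

752.984


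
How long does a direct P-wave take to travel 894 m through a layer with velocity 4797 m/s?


t = x / V
= 894 / 4797
= 0.1864 s

0.1864


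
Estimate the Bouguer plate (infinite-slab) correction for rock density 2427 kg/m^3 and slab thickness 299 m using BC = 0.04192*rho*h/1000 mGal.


BC = 0.04192 * rho * h / 1000
= 0.04192 * 2427 * 299 / 1000
= 30.4202 mGal

30.4202


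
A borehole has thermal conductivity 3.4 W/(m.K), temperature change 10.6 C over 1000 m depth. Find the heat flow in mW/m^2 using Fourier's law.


q = k * dT / dz * 1000
= 3.4 * 10.6 / 1000 * 1000
= 0.03604 * 1000
= 36.04 mW/m^2

36.04


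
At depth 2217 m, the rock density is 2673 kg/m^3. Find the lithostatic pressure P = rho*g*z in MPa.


P = rho * g * z / 1e6
= 2673 * 9.81 * 2217 / 1e6
= 58134462.21 / 1e6
= 58.1345 MPa

58.1345


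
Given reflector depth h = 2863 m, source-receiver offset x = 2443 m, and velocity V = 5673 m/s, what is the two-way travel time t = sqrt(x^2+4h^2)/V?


x^2 + 4h^2 = 2443^2 + 4*2863^2 = 5968249 + 32787076 = 38755325
sqrt(38755325) = 6225.3775
t = 6225.3775 / 5673 = 1.0974 s

1.0974


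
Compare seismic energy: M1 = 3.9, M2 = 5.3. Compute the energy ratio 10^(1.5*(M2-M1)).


M2 - M1 = 5.3 - 3.9 = 1.4
1.5 * 1.4 = 2.1
ratio = 10^2.1 = 125.89

125.89


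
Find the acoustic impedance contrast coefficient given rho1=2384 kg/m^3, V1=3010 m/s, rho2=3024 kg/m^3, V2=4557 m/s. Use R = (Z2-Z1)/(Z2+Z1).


Z1 = 2384 * 3010 = 7175840
Z2 = 3024 * 4557 = 13780368
R = (13780368 - 7175840) / (13780368 + 7175840) = 6604528 / 20956208 = 0.3152

0.3152


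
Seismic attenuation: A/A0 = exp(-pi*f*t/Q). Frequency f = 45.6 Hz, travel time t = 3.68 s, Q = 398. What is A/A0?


pi*f*t/Q = pi*45.6*3.68/398 = 1.324584
A/A0 = exp(-1.324584) = 0.265914

0.265914


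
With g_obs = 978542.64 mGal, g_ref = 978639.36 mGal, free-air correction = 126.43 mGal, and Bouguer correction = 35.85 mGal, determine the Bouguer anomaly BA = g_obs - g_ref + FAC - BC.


BA = g_obs - g_ref + FAC - BC
= 978542.64 - 978639.36 + 126.43 - 35.85
= -6.14 mGal

-6.14


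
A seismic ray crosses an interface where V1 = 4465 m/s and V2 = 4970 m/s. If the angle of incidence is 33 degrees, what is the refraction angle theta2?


sin(theta1) = sin(33 deg) = 0.544639
sin(theta2) = V2/V1 * sin(theta1) = 4970/4465 * 0.544639 = 0.606239
theta2 = arcsin(0.606239) = 37.318 degrees

37.318


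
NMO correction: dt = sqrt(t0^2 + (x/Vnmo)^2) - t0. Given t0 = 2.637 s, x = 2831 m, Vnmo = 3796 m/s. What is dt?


x/Vnmo = 2831/3796 = 0.745785
(x/Vnmo)^2 = 0.556195
t0^2 = 6.953769
sqrt(6.953769 + 0.556195) = 2.740431
dt = 2.740431 - 2.637 = 0.103431

0.103431


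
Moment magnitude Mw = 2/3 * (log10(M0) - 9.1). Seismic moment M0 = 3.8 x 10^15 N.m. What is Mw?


log10(M0) = log10(3.8 x 10^15) = 15.5798
Mw = 2/3 * (15.5798 - 9.1)
= 2/3 * 6.4798
= 4.32

4.32


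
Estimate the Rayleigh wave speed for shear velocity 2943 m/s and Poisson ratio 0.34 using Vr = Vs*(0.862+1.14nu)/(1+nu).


Numerator factor = 0.862 + 1.14*0.34 = 1.2496
Denominator = 1 + 0.34 = 1.34
Vr = 2943 * 1.2496 / 1.34 = 2744.46 m/s

2744.46


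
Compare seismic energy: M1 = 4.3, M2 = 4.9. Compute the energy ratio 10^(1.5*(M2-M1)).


M2 - M1 = 4.9 - 4.3 = 0.6
1.5 * 0.6 = 0.9
ratio = 10^0.9 = 7.94

7.94


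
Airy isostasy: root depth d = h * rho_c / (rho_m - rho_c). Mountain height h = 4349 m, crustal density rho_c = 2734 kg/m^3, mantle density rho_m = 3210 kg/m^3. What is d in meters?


rho_m - rho_c = 3210 - 2734 = 476
d = 4349 * 2734 / 476
= 11890166 / 476
= 24979.34 m

24979.34


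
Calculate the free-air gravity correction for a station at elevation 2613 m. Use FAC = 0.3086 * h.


FAC = 0.3086 * h
= 0.3086 * 2613
= 806.3718 mGal

806.3718


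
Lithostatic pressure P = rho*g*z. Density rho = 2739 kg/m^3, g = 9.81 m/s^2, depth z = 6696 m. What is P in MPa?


P = rho * g * z / 1e6
= 2739 * 9.81 * 6696 / 1e6
= 179918774.64 / 1e6
= 179.9188 MPa

179.9188


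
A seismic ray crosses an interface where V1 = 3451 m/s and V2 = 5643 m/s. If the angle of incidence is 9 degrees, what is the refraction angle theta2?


sin(theta1) = sin(9 deg) = 0.156434
sin(theta2) = V2/V1 * sin(theta1) = 5643/3451 * 0.156434 = 0.255798
theta2 = arcsin(0.255798) = 14.8209 degrees

14.8209


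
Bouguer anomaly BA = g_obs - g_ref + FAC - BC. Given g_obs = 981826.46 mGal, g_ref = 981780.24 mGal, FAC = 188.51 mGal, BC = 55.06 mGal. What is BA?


BA = g_obs - g_ref + FAC - BC
= 981826.46 - 981780.24 + 188.51 - 55.06
= 179.67 mGal

179.67


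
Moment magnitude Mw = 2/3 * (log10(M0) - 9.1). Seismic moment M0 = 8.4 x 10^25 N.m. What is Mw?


log10(M0) = log10(8.4 x 10^25) = 25.9243
Mw = 2/3 * (25.9243 - 9.1)
= 2/3 * 16.8243
= 11.22

11.22


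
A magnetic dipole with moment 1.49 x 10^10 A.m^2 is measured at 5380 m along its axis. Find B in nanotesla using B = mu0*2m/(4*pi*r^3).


m = 1.49 x 10^10 = 14900000000 A.m^2
2m = 29800000000 A.m^2
r^3 = 5380^3 = 155720872000
B = (4pi*10^-7) * 29800000000 / (4*pi * 155720872000) * 1e9
= 37447.784431 / 1956846189943.19 * 1e9
= 19.1368 nT

19.1368


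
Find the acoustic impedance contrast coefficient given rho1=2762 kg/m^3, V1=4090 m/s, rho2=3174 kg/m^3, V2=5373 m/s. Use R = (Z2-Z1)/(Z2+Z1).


Z1 = 2762 * 4090 = 11296580
Z2 = 3174 * 5373 = 17053902
R = (17053902 - 11296580) / (17053902 + 11296580) = 5757322 / 28350482 = 0.2031

0.2031


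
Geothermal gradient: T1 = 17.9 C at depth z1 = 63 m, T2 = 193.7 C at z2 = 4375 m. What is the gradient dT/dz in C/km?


dT = 193.7 - 17.9 = 175.8 C
dz = 4375 - 63 = 4312 m
gradient = dT/dz * 1000 = 175.8/4312 * 1000 = 40.7699 C/km

40.7699


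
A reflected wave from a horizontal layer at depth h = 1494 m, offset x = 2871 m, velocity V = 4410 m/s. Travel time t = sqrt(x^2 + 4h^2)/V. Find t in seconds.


x^2 + 4h^2 = 2871^2 + 4*1494^2 = 8242641 + 8928144 = 17170785
sqrt(17170785) = 4143.7646
t = 4143.7646 / 4410 = 0.9396 s

0.9396


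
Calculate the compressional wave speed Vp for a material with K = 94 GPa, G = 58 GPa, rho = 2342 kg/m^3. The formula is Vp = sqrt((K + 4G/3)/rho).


First compute the effective modulus:
K + 4G/3 = 94e9 + 4*58e9/3 = 171333333333.33 Pa
Then divide by density:
171333333333.33 / 2342 = 73156846.0006 Pa/(kg/m^3)
Take the square root:
Vp = sqrt(73156846.0006) = 8553.18 m/s

8553.18


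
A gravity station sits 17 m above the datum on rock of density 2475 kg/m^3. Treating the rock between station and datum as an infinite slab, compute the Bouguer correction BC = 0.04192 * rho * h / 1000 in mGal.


BC = 0.04192 * rho * h / 1000
= 0.04192 * 2475 * 17 / 1000
= 1.7638 mGal

1.7638


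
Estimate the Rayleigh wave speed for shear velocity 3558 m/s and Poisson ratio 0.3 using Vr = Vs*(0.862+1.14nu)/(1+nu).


Numerator factor = 0.862 + 1.14*0.3 = 1.204
Denominator = 1 + 0.3 = 1.3
Vr = 3558 * 1.204 / 1.3 = 3295.26 m/s

3295.26


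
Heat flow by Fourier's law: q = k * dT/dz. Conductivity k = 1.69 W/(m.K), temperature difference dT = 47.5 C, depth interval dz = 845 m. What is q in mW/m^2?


q = k * dT / dz * 1000
= 1.69 * 47.5 / 845 * 1000
= 0.095 * 1000
= 95.0 mW/m^2

95.0


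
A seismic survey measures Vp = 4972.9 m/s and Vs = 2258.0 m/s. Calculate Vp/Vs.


Vp/Vs = 4972.9 / 2258.0
= 2.2023

2.2023


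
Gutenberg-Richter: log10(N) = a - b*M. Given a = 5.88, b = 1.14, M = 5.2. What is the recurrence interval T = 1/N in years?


log10(N) = 5.88 - 1.14*5.2 = -0.048
N = 10^-0.048 = 0.895365
T = 1/N = 1/0.895365 = 1.1169 years

1.1169


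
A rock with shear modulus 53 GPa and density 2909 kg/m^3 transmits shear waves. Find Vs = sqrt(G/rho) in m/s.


Convert G to Pa: G = 53e9 Pa
Compute G/rho = 53e9 / 2909 = 18219319.3537
Vs = sqrt(18219319.3537) = 4268.41 m/s

4268.41


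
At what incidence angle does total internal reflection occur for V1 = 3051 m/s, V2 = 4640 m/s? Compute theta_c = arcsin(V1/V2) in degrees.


V1/V2 = 3051/4640 = 0.657543
theta_c = arcsin(0.657543) = 41.1128 degrees

41.1128


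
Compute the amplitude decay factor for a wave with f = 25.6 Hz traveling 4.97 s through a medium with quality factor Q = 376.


pi*f*t/Q = pi*25.6*4.97/376 = 1.063061
A/A0 = exp(-1.063061) = 0.345397

0.345397


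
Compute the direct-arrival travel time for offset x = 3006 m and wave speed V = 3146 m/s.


t = x / V
= 3006 / 3146
= 0.9555 s

0.9555


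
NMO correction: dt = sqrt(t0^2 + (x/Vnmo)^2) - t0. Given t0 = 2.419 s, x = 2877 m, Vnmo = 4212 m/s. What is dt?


x/Vnmo = 2877/4212 = 0.683048
(x/Vnmo)^2 = 0.466555
t0^2 = 5.851561
sqrt(5.851561 + 0.466555) = 2.513586
dt = 2.513586 - 2.419 = 0.094586

0.094586


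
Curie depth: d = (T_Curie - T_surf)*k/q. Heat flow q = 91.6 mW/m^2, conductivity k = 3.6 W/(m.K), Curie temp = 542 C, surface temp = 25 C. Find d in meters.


T_Curie - T_surf = 542 - 25 = 517 C
Convert q to W/m^2: 91.6 mW/m^2 = 0.0916 W/m^2
d = 517 * 3.6 / 0.0916 = 20318.78 m

20318.78


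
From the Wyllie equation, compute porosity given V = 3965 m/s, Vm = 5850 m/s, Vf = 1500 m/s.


1/V - 1/Vm = 1/3965 - 1/5850 = 8.127e-05
1/Vf - 1/Vm = 1/1500 - 1/5850 = 0.00049573
phi = 8.127e-05 / 0.00049573 = 0.1639

0.1639


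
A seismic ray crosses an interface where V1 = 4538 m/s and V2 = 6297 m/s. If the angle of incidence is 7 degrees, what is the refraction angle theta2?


sin(theta1) = sin(7 deg) = 0.121869
sin(theta2) = V2/V1 * sin(theta1) = 6297/4538 * 0.121869 = 0.169108
theta2 = arcsin(0.169108) = 9.7359 degrees

9.7359


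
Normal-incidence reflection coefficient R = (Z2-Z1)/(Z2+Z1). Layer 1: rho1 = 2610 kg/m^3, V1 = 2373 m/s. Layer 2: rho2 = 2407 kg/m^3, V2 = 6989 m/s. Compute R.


Z1 = 2610 * 2373 = 6193530
Z2 = 2407 * 6989 = 16822523
R = (16822523 - 6193530) / (16822523 + 6193530) = 10628993 / 23016053 = 0.4618

0.4618


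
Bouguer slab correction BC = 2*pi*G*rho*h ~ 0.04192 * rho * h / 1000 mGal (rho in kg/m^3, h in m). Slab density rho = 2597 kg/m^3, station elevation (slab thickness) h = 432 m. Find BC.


BC = 0.04192 * rho * h / 1000
= 0.04192 * 2597 * 432 / 1000
= 47.0302 mGal

47.0302


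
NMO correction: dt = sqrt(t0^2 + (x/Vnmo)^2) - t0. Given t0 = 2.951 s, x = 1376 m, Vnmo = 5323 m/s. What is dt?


x/Vnmo = 1376/5323 = 0.258501
(x/Vnmo)^2 = 0.066823
t0^2 = 8.708401
sqrt(8.708401 + 0.066823) = 2.9623
dt = 2.9623 - 2.951 = 0.0113

0.0113


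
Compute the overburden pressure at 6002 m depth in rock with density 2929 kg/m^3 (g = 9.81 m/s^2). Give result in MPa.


P = rho * g * z / 1e6
= 2929 * 9.81 * 6002 / 1e6
= 172458406.98 / 1e6
= 172.4584 MPa

172.4584


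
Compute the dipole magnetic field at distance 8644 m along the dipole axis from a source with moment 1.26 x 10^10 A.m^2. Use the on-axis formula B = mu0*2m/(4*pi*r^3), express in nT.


m = 1.26 x 10^10 = 12600000000 A.m^2
2m = 25200000000 A.m^2
r^3 = 8644^3 = 645868753984
B = (4pi*10^-7) * 25200000000 / (4*pi * 645868753984) * 1e9
= 31667.253948 / 8116226130797.31 * 1e9
= 3.9017 nT

3.9017


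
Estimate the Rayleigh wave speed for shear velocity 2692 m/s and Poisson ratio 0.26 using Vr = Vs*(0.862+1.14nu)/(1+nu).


Numerator factor = 0.862 + 1.14*0.26 = 1.1584
Denominator = 1 + 0.26 = 1.26
Vr = 2692 * 1.1584 / 1.26 = 2474.93 m/s

2474.93


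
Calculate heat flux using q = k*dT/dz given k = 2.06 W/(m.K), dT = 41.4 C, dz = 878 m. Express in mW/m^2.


q = k * dT / dz * 1000
= 2.06 * 41.4 / 878 * 1000
= 0.097134 * 1000
= 97.1344 mW/m^2

97.1344


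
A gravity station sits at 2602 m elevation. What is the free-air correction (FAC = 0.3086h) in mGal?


FAC = 0.3086 * h
= 0.3086 * 2602
= 802.9772 mGal

802.9772


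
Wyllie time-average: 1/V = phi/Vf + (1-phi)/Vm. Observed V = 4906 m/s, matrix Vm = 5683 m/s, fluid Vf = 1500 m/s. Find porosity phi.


1/V - 1/Vm = 1/4906 - 1/5683 = 2.787e-05
1/Vf - 1/Vm = 1/1500 - 1/5683 = 0.0004907
phi = 2.787e-05 / 0.0004907 = 0.0568

0.0568


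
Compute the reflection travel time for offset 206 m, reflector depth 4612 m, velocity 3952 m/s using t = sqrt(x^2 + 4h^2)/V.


x^2 + 4h^2 = 206^2 + 4*4612^2 = 42436 + 85082176 = 85124612
sqrt(85124612) = 9226.3
t = 9226.3 / 3952 = 2.3346 s

2.3346


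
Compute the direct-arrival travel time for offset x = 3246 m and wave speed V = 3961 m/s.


t = x / V
= 3246 / 3961
= 0.8195 s

0.8195


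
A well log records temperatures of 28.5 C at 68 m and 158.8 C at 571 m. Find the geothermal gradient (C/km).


dT = 158.8 - 28.5 = 130.3 C
dz = 571 - 68 = 503 m
gradient = dT/dz * 1000 = 130.3/503 * 1000 = 259.0457 C/km

259.0457


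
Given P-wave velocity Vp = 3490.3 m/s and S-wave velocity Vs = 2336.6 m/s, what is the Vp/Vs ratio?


Vp/Vs = 3490.3 / 2336.6
= 1.4938

1.4938
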